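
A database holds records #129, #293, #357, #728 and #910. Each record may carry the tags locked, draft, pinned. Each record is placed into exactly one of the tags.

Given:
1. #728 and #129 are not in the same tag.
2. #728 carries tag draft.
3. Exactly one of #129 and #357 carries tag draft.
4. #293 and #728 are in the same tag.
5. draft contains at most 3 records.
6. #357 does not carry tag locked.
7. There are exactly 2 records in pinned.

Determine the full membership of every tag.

From (2): #728 ∈ draft.
From (6): #357 ∉ locked.
(1): #129 ∉ draft.
(3) (exactly one): #357 ∈ draft.
(4): #293 matches #728: #293 ∉ locked.
(4): #293 matches #728: #293 ∈ draft.
(5): draft already has 3, so the rest are out.
(7): only 2 candidates remain for pinned, so all are in.

locked = {}; draft = {#293, #357, #728}; pinned = {#129, #910}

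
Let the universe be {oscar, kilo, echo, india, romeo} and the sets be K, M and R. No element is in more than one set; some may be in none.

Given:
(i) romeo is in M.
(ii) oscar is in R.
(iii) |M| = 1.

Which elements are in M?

M = {romeo}

From (i): romeo ∈ M.
From (ii): oscar ∈ R.
(iii): M already has 1, so the rest are out.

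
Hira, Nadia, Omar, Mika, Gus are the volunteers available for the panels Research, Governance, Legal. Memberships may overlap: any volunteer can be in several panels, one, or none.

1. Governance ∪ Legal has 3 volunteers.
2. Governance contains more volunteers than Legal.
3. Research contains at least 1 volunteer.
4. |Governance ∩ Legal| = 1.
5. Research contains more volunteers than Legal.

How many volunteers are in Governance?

3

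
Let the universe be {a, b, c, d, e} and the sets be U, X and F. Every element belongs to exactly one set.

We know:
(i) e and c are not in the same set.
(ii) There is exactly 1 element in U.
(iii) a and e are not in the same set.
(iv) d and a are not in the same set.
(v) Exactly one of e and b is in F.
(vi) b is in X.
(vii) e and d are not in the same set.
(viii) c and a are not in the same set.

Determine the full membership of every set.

U = {a}; X = {b, c, d}; F = {e}

From (vi): b ∈ X.
(v) (exactly one): e ∈ F.
(vii): d ∉ F.
(i): c ∉ F.
(iii): a ∉ F.
Suppose a ∉ U: no assignment then satisfies all the clues, so a ∈ U.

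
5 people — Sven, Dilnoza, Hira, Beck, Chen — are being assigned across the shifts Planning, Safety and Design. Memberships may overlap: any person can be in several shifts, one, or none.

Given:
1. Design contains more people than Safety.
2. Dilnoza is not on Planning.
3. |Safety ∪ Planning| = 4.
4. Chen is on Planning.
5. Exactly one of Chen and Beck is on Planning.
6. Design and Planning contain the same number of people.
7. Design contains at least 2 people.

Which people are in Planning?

Planning = {Chen, Hira, Sven}

From (2): Dilnoza ∉ Planning.
From (4): Chen ∈ Planning.
(5) (exactly one): Beck ∉ Planning.
Suppose Sven ∉ Planning: no assignment then satisfies all the clues, so Sven ∈ Planning.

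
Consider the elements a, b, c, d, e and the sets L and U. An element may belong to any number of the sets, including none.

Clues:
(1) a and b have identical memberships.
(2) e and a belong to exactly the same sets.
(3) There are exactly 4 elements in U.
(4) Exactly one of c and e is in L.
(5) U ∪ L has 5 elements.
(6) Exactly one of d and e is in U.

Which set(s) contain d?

d: L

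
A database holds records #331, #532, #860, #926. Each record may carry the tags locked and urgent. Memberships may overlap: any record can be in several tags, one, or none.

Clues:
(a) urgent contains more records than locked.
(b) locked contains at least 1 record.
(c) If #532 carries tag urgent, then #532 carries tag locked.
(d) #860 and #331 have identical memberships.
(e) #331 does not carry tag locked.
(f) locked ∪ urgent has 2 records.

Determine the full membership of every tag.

locked = {#532}; urgent = {#532, #926}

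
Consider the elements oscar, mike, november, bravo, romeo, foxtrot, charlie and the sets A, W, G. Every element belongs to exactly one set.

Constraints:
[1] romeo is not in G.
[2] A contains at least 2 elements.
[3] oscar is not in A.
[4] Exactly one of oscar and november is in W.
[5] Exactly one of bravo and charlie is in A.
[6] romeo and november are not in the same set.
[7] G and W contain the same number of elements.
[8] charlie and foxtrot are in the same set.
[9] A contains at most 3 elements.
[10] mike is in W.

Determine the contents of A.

A = {charlie, foxtrot, romeo}

From (1): romeo ∉ G.
From (3): oscar ∉ A.
From (10): mike ∈ W.
Suppose november ∈ A: no assignment then satisfies all the clues, so november ∉ A.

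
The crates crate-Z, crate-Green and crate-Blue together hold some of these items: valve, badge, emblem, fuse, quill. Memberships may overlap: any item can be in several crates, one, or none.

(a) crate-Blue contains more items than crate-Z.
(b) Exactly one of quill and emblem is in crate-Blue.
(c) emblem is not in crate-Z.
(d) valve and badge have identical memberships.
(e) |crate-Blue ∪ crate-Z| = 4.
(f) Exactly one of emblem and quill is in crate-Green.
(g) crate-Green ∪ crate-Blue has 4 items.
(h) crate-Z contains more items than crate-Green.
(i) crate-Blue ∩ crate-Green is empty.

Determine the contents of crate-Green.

crate-Green = {emblem}

From (c): emblem ∉ crate-Z.
Suppose valve ∈ crate-Green: no assignment then satisfies all the clues, so valve ∉ crate-Green.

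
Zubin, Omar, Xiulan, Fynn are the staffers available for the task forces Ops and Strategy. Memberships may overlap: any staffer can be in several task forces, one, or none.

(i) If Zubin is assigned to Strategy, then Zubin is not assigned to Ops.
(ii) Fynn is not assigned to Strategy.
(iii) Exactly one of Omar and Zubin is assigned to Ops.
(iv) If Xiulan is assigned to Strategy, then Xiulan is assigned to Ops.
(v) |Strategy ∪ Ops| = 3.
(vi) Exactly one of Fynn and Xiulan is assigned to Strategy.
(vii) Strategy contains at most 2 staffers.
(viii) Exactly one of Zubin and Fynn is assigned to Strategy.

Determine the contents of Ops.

From (ii): Fynn ∉ Strategy.
(vi) (exactly one): Xiulan ∈ Strategy.
(viii) (exactly one): Zubin ∈ Strategy.
(i): Zubin ∉ Ops.
(iii) (exactly one): Omar ∈ Ops.
(iv): Xiulan ∈ Ops.
(vii): Strategy already has 2, so the rest are out.
Suppose Fynn ∈ Ops: no assignment then satisfies all the clues, so Fynn ∉ Ops.

Ops = {Omar, Xiulan}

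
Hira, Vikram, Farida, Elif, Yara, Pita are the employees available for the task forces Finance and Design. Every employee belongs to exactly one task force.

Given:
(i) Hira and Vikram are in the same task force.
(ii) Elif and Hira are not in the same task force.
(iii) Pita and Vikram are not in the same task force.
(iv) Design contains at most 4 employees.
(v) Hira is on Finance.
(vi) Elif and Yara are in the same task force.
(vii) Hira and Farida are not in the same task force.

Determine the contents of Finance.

Finance = {Hira, Vikram}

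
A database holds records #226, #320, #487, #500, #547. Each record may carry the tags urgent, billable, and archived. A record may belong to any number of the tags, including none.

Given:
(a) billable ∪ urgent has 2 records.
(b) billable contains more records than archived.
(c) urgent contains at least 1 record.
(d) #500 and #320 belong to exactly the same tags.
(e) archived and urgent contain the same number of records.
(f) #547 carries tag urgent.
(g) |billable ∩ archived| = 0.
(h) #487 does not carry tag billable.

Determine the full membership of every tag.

urgent = {#547}; billable = {#226, #547}; archived = {#487}

From (f): #547 ∈ urgent.
From (h): #487 ∉ billable.
Suppose #226 ∈ urgent: no assignment then satisfies all the clues, so #226 ∉ urgent.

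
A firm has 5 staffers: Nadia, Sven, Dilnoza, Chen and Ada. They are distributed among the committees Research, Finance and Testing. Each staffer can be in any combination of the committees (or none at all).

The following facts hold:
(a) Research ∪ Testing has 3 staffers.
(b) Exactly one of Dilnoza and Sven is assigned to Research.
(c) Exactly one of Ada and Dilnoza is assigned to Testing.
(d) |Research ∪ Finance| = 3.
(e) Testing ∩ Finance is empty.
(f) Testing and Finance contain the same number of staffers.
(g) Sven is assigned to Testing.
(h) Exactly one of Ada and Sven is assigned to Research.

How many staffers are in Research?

From (g): Sven ∈ Testing.
(e) (disjoint): Sven ∉ Finance.
Suppose Nadia ∈ Testing: no assignment then satisfies all the clues, so Nadia ∉ Testing.

2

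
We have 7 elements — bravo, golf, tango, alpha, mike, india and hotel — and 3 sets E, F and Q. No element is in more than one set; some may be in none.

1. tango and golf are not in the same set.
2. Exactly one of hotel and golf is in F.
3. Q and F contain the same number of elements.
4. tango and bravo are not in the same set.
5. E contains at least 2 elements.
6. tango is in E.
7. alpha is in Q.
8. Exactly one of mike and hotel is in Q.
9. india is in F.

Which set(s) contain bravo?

bravo: none

From (6): tango ∈ E.
From (7): alpha ∈ Q.
From (9): india ∈ F.
(1): golf ∉ E.
(4): bravo ∉ E.
Suppose bravo ∈ F: no assignment then satisfies all the clues, so bravo ∉ F.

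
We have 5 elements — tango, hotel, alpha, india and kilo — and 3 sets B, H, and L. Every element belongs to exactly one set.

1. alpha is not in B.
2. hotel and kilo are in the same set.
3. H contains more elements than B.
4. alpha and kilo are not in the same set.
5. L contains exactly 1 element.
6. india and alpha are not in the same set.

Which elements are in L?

L = {alpha}

From (1): alpha ∉ B.
Suppose tango ∈ L: no assignment then satisfies all the clues, so tango ∉ L.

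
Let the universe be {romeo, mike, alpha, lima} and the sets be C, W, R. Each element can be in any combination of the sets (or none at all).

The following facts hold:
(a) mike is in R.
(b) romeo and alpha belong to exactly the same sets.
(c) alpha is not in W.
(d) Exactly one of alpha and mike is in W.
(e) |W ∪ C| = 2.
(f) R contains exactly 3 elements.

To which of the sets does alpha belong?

alpha: R

From (a): mike ∈ R.
From (c): alpha ∉ W.
(b): romeo matches alpha: romeo ∉ W.
(d) (exactly one): mike ∈ W.
Suppose alpha ∈ C: no assignment then satisfies all the clues, so alpha ∉ C.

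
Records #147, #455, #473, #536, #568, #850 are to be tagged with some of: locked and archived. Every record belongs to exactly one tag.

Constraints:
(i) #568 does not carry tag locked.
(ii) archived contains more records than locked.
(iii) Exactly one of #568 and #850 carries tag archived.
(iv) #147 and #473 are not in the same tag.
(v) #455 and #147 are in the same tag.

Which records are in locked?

locked = {#473, #850}

From (i): #568 ∉ locked.
Only one tag left: #568 ∈ archived.
(iii) (exactly one): #850 ∉ archived.
Only one tag left: #850 ∈ locked.
Suppose #147 ∈ locked: no assignment then satisfies all the clues, so #147 ∉ locked.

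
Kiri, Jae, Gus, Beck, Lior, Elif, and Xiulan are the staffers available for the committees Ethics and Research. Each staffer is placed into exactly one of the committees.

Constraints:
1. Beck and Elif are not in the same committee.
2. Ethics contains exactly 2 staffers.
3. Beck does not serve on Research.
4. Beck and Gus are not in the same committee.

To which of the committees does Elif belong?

Elif: Research

From (3): Beck ∉ Research.
Only one committee left: Beck ∈ Ethics.
(1): Elif ∉ Ethics.
(4): Gus ∉ Ethics.
Only one committee left: Gus ∈ Research.
Only one committee left: Elif ∈ Research.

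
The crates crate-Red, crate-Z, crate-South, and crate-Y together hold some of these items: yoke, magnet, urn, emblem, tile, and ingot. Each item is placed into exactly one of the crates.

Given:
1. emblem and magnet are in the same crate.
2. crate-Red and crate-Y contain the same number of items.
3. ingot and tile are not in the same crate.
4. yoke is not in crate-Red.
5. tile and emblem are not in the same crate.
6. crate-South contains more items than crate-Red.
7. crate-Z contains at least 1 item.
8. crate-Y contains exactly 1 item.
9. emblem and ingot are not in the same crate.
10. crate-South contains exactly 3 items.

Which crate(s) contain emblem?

emblem: crate-South

From (4): yoke ∉ crate-Red.
Suppose emblem ∈ crate-Red: no assignment then satisfies all the clues, so emblem ∉ crate-Red.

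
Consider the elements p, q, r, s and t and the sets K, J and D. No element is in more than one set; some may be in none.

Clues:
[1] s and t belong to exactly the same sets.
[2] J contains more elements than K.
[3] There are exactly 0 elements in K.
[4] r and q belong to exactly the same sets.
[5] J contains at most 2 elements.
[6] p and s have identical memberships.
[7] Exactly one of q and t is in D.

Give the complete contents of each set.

K = {}; J = {q, r}; D = {p, s, t}

(3): K already has 0, so the rest are out.
Suppose p ∈ J: no assignment then satisfies all the clues, so p ∉ J.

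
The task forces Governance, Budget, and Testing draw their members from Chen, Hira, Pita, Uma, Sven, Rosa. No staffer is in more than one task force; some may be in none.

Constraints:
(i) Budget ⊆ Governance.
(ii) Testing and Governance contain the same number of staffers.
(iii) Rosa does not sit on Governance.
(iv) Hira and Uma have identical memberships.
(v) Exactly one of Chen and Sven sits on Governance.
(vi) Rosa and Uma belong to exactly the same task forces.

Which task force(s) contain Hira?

From (iii): Rosa ∉ Governance.
(i) contrapositive: Rosa ∉ Budget.
(vi): Uma matches Rosa: Uma ∉ Governance.
(vi): Uma matches Rosa: Uma ∉ Budget.
(iv): Hira matches Uma: Hira ∉ Governance.
(iv): Hira matches Uma: Hira ∉ Budget.
Suppose Hira ∈ Testing: no assignment then satisfies all the clues, so Hira ∉ Testing.

Hira: none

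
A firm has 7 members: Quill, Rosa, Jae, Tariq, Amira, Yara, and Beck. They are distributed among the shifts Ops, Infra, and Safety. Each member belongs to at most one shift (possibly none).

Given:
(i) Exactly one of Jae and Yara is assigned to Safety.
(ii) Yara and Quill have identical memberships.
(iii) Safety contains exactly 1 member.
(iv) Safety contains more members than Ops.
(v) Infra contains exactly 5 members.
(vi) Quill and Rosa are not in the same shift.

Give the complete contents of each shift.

Ops = {}; Infra = {Amira, Beck, Quill, Tariq, Yara}; Safety = {Jae}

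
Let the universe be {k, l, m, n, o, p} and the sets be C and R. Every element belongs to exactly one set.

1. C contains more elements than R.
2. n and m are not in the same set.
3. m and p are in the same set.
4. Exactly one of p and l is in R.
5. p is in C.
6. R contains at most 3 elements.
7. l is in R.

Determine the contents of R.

R = {l, n}

From (5): p ∈ C.
From (7): l ∈ R.
(3): m matches p: m ∈ C.
(2): n ∉ C.
Only one set left: n ∈ R.
Suppose k ∈ R: no assignment then satisfies all the clues, so k ∉ R.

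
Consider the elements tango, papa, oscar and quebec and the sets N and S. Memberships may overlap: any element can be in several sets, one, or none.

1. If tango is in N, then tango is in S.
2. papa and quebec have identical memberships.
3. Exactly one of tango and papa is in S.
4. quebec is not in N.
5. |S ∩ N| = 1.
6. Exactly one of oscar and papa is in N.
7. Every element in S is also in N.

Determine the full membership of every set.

From (4): quebec ∉ N.
(2): papa matches quebec: papa ∉ N.
(6) (exactly one): oscar ∈ N.
(7) contrapositive: papa ∉ S.
(7) contrapositive: quebec ∉ S.
(3) (exactly one): tango ∈ S.
(7) with tango ∈ S: tango ∈ N.
Suppose oscar ∈ S: no assignment then satisfies all the clues, so oscar ∉ S.

N = {oscar, tango}; S = {tango}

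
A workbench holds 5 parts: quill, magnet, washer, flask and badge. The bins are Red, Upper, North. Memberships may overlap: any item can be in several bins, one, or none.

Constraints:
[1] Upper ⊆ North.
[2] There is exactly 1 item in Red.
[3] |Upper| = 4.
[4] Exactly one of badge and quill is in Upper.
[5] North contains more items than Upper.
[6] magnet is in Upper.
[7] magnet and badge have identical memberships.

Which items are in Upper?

From (6): magnet ∈ Upper.
(1) with magnet ∈ Upper: magnet ∈ North.
(7): badge matches magnet: badge ∈ Upper.
(7): badge matches magnet: badge ∈ North.
(4) (exactly one): quill ∉ Upper.
(3): only 4 candidates remain for Upper, so all are in.
(1) with washer ∈ Upper: washer ∈ North.
(1) with flask ∈ Upper: flask ∈ North.

Upper = {badge, flask, magnet, washer}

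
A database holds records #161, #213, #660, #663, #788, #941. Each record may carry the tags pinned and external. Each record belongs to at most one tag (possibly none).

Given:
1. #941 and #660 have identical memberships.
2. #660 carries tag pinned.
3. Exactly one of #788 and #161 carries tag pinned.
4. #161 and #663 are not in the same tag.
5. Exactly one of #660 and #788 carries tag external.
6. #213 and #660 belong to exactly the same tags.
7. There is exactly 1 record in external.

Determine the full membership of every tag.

pinned = {#161, #213, #660, #941}; external = {#788}

From (2): #660 ∈ pinned.
(1): #941 matches #660: #941 ∈ pinned.
(5) (exactly one): #788 ∈ external.
(6): #213 matches #660: #213 ∈ pinned.
(7): external already has 1, so the rest are out.
(3) (exactly one): #161 ∈ pinned.
(4): #663 ∉ pinned.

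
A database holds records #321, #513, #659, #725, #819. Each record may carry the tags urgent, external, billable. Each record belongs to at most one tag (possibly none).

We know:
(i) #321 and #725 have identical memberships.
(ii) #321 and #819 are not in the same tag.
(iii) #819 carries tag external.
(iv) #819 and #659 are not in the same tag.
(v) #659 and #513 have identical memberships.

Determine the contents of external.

external = {#819}

From (iii): #819 ∈ external.
(ii): #321 ∉ external.
(iv): #659 ∉ external.
(v): #513 matches #659: #513 ∉ external.
(i): #725 matches #321: #725 ∉ external.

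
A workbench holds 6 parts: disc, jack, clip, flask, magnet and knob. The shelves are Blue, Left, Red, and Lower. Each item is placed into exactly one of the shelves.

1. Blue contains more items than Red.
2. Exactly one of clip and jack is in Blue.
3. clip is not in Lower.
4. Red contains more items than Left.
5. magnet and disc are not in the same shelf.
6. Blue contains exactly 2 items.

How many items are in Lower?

3

From (3): clip ∉ Lower.
Suppose disc ∈ Left: no assignment then satisfies all the clues, so disc ∉ Left.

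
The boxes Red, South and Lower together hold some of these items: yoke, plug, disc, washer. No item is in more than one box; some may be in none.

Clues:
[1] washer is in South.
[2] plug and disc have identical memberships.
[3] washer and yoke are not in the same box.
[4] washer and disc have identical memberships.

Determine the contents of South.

From (1): washer ∈ South.
(3): yoke ∉ South.
(4): disc matches washer: disc ∉ Red.
(4): disc matches washer: disc ∈ South.
(2): plug matches disc: plug ∉ Red.
(2): plug matches disc: plug ∈ South.

South = {disc, plug, washer}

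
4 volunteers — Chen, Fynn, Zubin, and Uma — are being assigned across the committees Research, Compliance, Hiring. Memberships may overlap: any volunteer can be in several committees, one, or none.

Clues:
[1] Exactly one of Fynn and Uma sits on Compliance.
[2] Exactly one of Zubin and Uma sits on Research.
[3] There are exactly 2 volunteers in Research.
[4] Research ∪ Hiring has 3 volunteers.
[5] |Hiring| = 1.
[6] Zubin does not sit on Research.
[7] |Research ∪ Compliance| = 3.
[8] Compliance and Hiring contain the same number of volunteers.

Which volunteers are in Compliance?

Compliance = {Fynn}

From (6): Zubin ∉ Research.
(2) (exactly one): Uma ∈ Research.
Suppose Chen ∈ Compliance: no assignment then satisfies all the clues, so Chen ∉ Compliance.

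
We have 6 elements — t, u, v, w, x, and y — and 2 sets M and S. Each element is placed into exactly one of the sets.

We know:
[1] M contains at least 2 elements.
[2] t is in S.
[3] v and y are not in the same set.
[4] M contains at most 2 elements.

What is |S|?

4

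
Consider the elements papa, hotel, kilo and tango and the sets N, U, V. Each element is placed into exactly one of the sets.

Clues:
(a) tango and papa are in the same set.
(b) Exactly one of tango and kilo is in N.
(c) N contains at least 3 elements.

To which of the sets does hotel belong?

hotel: N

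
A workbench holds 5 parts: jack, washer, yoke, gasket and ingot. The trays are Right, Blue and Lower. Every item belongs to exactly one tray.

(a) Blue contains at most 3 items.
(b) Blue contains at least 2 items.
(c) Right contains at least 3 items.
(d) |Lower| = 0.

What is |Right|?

3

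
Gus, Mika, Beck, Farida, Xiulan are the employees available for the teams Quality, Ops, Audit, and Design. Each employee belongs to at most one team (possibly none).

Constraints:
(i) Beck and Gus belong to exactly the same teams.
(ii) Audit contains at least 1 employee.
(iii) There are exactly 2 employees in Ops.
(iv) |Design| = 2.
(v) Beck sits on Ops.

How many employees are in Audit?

1

From (v): Beck ∈ Ops.
(i): Gus matches Beck: Gus ∉ Quality.
(i): Gus matches Beck: Gus ∈ Ops.
(iii): Ops already has 2, so the rest are out.
Suppose Mika ∈ Quality: no assignment then satisfies all the clues, so Mika ∉ Quality.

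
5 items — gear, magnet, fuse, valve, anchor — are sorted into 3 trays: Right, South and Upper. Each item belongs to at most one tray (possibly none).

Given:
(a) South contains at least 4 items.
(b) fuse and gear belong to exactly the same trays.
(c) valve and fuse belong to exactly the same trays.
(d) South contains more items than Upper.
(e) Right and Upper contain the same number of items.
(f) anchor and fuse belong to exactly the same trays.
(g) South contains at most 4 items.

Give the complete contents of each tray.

Right = {}; South = {anchor, fuse, gear, valve}; Upper = {}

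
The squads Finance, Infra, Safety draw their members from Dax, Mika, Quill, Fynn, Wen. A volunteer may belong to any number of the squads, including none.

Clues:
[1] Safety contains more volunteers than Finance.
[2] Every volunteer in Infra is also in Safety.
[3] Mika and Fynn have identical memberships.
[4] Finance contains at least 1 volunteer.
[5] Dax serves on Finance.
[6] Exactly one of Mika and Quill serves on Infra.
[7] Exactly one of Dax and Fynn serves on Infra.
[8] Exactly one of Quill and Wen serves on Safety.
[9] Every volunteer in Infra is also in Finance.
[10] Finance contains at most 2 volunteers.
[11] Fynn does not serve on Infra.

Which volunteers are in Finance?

Finance = {Dax, Quill}

From (5): Dax ∈ Finance.
From (11): Fynn ∉ Infra.
(3): Mika matches Fynn: Mika ∉ Infra.
(6) (exactly one): Quill ∈ Infra.
(7) (exactly one): Dax ∈ Infra.
(9) with Quill ∈ Infra: Quill ∈ Finance.
(10): Finance already has 2, so the rest are out.
(2) with Dax ∈ Infra: Dax ∈ Safety.
(2) with Quill ∈ Infra: Quill ∈ Safety.
(8) (exactly one): Wen ∉ Safety.
(9) contrapositive: Wen ∉ Infra.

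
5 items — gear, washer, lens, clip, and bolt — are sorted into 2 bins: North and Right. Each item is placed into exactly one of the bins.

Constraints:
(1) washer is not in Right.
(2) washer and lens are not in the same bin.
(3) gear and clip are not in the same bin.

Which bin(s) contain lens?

lens: Right

From (1): washer ∉ Right.
Only one bin left: washer ∈ North.
(2): lens ∉ North.
Only one bin left: lens ∈ Right.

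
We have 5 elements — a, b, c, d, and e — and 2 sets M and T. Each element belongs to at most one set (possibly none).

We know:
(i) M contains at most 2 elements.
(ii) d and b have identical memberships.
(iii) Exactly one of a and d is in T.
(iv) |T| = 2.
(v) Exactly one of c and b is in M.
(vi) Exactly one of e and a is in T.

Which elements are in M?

M = {b, d}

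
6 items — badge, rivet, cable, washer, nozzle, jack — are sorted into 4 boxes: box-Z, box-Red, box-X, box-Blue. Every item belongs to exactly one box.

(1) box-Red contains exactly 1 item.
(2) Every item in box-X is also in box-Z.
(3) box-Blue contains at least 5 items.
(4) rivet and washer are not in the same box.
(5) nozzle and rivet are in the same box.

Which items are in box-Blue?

box-Blue = {badge, cable, jack, nozzle, rivet}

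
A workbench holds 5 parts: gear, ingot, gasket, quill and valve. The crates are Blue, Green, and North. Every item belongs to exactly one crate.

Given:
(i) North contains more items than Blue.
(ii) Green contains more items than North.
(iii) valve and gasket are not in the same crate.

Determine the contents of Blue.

Blue = {}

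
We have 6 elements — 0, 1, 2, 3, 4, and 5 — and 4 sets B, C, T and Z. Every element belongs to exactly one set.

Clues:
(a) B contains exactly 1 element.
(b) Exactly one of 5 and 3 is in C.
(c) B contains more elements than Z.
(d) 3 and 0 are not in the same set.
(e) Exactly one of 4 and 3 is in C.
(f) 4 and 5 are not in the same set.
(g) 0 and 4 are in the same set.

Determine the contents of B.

B = {5}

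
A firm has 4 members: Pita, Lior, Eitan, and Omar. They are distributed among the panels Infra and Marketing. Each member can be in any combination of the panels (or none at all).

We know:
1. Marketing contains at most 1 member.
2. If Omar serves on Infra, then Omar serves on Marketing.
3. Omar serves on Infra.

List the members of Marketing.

Marketing = {Omar}

From (3): Omar ∈ Infra.
(2): Omar ∈ Marketing.
(1): Marketing already has 1, so the rest are out.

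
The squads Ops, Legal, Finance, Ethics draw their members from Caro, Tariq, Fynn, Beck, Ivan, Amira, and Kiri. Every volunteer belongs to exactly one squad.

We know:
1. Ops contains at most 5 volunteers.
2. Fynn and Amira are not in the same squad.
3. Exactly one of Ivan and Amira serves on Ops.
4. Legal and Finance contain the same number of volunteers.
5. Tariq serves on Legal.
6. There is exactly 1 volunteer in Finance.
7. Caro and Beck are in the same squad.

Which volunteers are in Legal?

Legal = {Tariq}

From (5): Tariq ∈ Legal.
Suppose Caro ∈ Legal: no assignment then satisfies all the clues, so Caro ∉ Legal.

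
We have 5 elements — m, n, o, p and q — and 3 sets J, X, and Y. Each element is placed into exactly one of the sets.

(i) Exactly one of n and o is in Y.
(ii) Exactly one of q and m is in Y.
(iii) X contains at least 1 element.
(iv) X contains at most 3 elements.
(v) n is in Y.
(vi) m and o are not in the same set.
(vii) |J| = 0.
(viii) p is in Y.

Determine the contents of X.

From (v): n ∈ Y.
From (viii): p ∈ Y.
(i) (exactly one): o ∉ Y.
(vii): J already has 0, so the rest are out.
Only one set left: o ∈ X.
(vi): m ∉ X.
Only one set left: m ∈ Y.
(ii) (exactly one): q ∉ Y.
Only one set left: q ∈ X.

X = {o, q}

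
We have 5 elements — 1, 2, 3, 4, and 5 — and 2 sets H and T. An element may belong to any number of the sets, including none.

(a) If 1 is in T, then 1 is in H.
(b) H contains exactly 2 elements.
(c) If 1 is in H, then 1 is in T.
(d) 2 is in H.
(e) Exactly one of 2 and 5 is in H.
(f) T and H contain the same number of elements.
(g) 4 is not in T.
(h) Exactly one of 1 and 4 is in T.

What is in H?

H = {1, 2}

From (d): 2 ∈ H.
From (g): 4 ∉ T.
(e) (exactly one): 5 ∉ H.
(h) (exactly one): 1 ∈ T.
(a): 1 ∈ H.
(b): H already has 2, so the rest are out.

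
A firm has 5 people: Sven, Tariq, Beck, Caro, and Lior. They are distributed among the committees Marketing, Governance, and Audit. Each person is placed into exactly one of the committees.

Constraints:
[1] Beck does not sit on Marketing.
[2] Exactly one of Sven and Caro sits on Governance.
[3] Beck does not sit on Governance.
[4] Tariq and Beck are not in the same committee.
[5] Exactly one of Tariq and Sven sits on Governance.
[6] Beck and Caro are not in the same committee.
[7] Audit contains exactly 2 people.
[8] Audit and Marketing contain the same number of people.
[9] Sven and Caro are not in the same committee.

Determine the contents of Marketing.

Marketing = {Caro, Tariq}

From (1): Beck ∉ Marketing.
From (3): Beck ∉ Governance.
Only one committee left: Beck ∈ Audit.
(4): Tariq ∉ Audit.
(6): Caro ∉ Audit.
Suppose Sven ∈ Marketing: no assignment then satisfies all the clues, so Sven ∉ Marketing.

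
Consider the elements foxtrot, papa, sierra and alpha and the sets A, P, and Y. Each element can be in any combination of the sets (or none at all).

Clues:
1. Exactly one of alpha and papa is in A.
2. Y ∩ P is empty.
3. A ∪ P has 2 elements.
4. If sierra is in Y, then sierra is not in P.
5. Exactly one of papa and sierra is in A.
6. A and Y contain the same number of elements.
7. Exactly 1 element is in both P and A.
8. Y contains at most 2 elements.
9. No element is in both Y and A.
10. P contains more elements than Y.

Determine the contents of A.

A = {papa}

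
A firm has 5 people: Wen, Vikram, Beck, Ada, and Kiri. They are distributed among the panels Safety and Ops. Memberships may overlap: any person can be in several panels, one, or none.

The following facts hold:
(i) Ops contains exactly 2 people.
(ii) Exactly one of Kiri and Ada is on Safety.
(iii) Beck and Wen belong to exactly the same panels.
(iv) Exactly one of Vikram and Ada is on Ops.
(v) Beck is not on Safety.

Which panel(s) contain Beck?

From (v): Beck ∉ Safety.
(iii): Wen matches Beck: Wen ∉ Safety.
Suppose Beck ∈ Ops: no assignment then satisfies all the clues, so Beck ∉ Ops.

Beck: none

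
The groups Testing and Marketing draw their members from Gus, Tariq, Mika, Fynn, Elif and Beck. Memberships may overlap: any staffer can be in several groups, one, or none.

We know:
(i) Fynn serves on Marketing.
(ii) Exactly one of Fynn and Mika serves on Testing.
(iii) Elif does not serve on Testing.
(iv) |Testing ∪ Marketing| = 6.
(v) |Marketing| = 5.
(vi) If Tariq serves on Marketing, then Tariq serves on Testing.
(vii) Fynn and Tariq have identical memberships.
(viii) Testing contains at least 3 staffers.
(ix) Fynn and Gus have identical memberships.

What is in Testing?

From (i): Fynn ∈ Marketing.
From (iii): Elif ∉ Testing.
(vii): Tariq matches Fynn: Tariq ∈ Marketing.
(ix): Gus matches Fynn: Gus ∈ Marketing.
(vi): Tariq ∈ Testing.
(vii): Fynn matches Tariq: Fynn ∈ Testing.
(ix): Gus matches Fynn: Gus ∈ Testing.
(ii) (exactly one): Mika ∉ Testing.
Suppose Beck ∉ Testing: no assignment then satisfies all the clues, so Beck ∈ Testing.

Testing = {Beck, Fynn, Gus, Tariq}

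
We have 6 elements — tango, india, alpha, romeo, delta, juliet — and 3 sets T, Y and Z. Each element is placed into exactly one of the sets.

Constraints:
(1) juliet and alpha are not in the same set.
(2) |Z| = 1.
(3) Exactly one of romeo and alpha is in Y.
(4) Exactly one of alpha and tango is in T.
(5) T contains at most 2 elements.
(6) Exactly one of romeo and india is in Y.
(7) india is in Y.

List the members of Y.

Y = {alpha, delta, india}

From (7): india ∈ Y.
(6) (exactly one): romeo ∉ Y.
(3) (exactly one): alpha ∈ Y.
(4) (exactly one): tango ∈ T.
(1): juliet ∉ Y.
Suppose delta ∉ Y: no assignment then satisfies all the clues, so delta ∈ Y.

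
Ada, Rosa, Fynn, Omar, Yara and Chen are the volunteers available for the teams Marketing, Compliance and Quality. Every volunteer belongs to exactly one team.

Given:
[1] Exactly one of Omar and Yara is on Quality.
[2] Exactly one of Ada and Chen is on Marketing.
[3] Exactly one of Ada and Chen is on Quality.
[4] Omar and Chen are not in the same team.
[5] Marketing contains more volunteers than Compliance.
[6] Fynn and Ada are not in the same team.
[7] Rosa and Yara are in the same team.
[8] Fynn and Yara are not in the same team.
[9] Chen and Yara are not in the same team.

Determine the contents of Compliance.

Compliance = {Omar}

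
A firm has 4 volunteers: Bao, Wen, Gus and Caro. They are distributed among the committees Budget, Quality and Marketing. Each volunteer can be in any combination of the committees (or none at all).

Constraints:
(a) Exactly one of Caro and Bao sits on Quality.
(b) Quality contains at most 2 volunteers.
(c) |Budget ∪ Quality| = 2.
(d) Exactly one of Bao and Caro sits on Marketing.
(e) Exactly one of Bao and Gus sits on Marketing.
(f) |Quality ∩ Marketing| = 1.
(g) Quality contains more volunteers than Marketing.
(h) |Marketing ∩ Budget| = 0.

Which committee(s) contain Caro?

Caro: none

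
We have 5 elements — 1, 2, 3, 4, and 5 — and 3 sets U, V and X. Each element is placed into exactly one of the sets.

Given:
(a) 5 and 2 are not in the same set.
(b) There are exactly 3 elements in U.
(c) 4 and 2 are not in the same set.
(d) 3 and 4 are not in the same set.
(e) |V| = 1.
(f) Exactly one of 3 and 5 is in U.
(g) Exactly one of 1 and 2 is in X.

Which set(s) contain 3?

3: V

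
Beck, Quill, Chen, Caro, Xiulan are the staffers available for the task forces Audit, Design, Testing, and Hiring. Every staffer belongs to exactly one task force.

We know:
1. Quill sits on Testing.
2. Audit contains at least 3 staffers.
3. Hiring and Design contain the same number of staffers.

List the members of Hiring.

Hiring = {}

From (1): Quill ∈ Testing.
Suppose Beck ∈ Hiring: no assignment then satisfies all the clues, so Beck ∉ Hiring.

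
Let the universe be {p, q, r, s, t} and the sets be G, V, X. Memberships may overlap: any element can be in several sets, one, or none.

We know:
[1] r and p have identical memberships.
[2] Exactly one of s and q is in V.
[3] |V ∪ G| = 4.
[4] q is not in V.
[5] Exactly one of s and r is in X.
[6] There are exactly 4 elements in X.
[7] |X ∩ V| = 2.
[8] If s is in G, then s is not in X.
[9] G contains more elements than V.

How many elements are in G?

4

From (4): q ∉ V.
(2) (exactly one): s ∈ V.
Suppose p ∉ G: no assignment then satisfies all the clues, so p ∈ G.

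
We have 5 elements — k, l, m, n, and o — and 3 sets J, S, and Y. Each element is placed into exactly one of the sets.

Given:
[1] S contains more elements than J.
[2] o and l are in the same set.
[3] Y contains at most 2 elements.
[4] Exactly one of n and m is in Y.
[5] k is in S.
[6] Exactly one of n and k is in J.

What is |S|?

3

From (5): k ∈ S.
(6) (exactly one): n ∈ J.
(4) (exactly one): m ∈ Y.
Suppose l ∈ J: no assignment then satisfies all the clues, so l ∉ J.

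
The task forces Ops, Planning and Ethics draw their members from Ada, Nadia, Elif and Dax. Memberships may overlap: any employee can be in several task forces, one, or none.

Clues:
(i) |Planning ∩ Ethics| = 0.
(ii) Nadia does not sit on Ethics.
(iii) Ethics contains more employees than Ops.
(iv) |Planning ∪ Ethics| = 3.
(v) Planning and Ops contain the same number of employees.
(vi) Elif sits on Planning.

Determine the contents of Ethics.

Ethics = {Ada, Dax}

From (ii): Nadia ∉ Ethics.
From (vi): Elif ∈ Planning.
Suppose Ada ∉ Ethics: no assignment then satisfies all the clues, so Ada ∈ Ethics.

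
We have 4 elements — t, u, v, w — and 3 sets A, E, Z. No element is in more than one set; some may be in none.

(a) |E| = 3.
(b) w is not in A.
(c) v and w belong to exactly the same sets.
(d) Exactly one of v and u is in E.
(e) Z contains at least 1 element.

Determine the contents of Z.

Z = {u}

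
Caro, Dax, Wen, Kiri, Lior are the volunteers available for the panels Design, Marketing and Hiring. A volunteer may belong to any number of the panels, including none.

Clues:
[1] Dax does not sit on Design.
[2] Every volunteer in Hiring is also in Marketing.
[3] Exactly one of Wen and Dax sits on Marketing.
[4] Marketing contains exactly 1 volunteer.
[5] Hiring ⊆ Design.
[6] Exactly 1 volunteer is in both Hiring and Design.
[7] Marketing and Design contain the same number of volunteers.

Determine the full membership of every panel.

Design = {Wen}; Marketing = {Wen}; Hiring = {Wen}

From (1): Dax ∉ Design.
(5) contrapositive: Dax ∉ Hiring.
Suppose Caro ∈ Design: no assignment then satisfies all the clues, so Caro ∉ Design.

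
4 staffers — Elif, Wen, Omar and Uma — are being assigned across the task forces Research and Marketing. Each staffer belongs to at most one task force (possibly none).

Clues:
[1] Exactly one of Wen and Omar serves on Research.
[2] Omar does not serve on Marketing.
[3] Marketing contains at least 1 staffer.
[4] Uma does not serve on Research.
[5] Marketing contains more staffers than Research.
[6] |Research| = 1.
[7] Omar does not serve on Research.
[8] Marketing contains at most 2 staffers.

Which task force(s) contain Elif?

Elif: Marketing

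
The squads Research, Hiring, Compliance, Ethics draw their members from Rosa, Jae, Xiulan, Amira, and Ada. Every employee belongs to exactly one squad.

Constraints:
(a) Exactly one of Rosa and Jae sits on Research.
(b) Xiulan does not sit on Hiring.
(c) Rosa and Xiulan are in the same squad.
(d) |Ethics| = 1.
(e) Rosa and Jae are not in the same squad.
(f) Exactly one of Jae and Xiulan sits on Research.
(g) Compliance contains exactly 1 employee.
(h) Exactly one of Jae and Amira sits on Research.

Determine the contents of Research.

Research = {Amira, Rosa, Xiulan}

From (b): Xiulan ∉ Hiring.
(c): Rosa matches Xiulan: Rosa ∉ Hiring.
Suppose Rosa ∉ Research: no assignment then satisfies all the clues, so Rosa ∈ Research.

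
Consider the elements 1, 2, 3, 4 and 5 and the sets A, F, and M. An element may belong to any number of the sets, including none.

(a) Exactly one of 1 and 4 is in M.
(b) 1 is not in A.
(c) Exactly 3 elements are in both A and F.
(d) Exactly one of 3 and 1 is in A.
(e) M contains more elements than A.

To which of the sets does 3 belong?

3: A, F, M

From (b): 1 ∉ A.
(d) (exactly one): 3 ∈ A.
Suppose 3 ∉ F: no assignment then satisfies all the clues, so 3 ∈ F.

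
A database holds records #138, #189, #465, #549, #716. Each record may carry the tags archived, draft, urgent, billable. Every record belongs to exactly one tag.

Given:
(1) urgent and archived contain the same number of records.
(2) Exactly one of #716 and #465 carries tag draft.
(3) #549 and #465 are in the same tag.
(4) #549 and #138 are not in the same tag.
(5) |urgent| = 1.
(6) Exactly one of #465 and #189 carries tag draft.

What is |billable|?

1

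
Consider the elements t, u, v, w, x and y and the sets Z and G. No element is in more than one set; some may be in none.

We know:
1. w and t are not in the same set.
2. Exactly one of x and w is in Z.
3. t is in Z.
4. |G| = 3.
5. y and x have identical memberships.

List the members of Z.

From (3): t ∈ Z.
(1): w ∉ Z.
(2) (exactly one): x ∈ Z.
(5): y matches x: y ∈ Z.
(4): only 3 candidates remain for G, so all are in.

Z = {t, x, y}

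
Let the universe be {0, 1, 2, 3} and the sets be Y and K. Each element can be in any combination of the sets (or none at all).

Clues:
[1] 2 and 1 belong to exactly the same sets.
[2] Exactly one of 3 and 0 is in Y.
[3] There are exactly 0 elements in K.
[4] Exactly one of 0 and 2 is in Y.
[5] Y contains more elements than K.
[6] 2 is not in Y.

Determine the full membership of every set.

Y = {0}; K = {}

From (6): 2 ∉ Y.
(1): 1 matches 2: 1 ∉ Y.
(3): K already has 0, so the rest are out.
(4) (exactly one): 0 ∈ Y.
(2) (exactly one): 3 ∉ Y.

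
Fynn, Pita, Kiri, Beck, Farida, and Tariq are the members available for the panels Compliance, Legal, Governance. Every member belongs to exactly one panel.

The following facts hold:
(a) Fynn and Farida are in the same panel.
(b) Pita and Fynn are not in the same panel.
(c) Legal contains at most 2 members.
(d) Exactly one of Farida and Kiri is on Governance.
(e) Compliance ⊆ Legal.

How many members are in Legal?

2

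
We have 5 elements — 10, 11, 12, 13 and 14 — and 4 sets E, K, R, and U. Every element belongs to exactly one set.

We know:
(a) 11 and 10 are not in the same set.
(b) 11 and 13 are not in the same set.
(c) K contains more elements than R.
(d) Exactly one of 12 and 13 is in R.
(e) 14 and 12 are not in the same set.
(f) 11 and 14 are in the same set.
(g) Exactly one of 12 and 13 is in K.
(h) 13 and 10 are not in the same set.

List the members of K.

K = {10, 12}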